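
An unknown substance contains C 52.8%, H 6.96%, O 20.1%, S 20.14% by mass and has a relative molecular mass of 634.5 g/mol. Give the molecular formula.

Assume 100 g: 52.8 g C, 6.96 g H, 20.1 g O, 20.14 g S.
Moles — C: 52.8 / 12.01 = 4.396 mol; H: 6.96 / 1.008 = 6.905 mol; O: 20.1 / 16.00 = 1.256 mol; S: 20.14 / 32.07 = 0.628 mol
Divide by the smallest (0.628 mol S): C 7.001, H 10.995, O 2.000, S 1.000
≈ 7:11:2:1 → C7H11O2S
Empirical-formula mass = 159.23 g/mol
n = 634.5 / 159.23 = 3.98 ≈ 4
Molecular formula = (C7H11O2S)×4 = C28H44O8S4

C28H44O8S4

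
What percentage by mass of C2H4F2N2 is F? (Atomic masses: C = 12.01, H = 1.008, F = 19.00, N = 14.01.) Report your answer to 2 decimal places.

Molar mass = 2(12.01) + 4(1.008) + 2(19.00) + 2(14.01) = 94.072 g/mol
Mass of F per mole = 2 × 19.00 = 38.000 g
% F = 38.000 / 94.072 × 100 = 40.39%

40.39%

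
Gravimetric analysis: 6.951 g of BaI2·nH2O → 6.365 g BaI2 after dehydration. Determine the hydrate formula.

Mass of water lost = 6.951 − 6.365 = 0.586 g → 0.586 / 18.02 = 0.03252 mol H2O
Molar mass of BaI2 = 391.13 g/mol → mol BaI2 = 6.365 / 391.13 = 0.01627
n = 0.03252 / 0.01627 = 2.00 ≈ 2 → BaI2·2H2O

BaI2·2H2O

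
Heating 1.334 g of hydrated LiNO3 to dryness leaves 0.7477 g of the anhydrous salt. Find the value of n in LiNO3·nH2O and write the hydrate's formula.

LiNO3·3H2O

Mass of water lost = 1.334 − 0.7477 = 0.5863 g → 0.5863 / 18.02 = 0.03254 mol H2O
Molar mass of LiNO3 = 68.95 g/mol → mol LiNO3 = 0.7477 / 68.95 = 0.01084
n = 0.03254 / 0.01084 = 3.00 ≈ 3 → LiNO3·3H2O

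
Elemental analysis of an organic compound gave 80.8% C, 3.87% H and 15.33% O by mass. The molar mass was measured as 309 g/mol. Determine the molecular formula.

C21H12O3

Assume 100 g: 80.8 g C, 3.87 g H, 15.33 g O.
n(C) = 80.8/12.01 = 6.728, n(H) = 3.87/1.008 = 3.839, n(O) = 15.33/16.00 = 0.9581
Smallest is O at 0.9581 mol; normalising gives C 7.022, H 4.007, O 1.000
≈ 7:4:1 → C7H4O
Empirical-formula mass = 104.10 g/mol
n = 309 / 104.10 = 2.97 ≈ 3
Molecular formula = (C7H4O)×3 = C21H12O3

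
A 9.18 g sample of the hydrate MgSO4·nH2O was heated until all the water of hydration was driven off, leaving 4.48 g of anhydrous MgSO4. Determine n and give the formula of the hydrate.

MgSO4·7H2O

Mass of water lost = 9.18 − 4.48 = 4.7 g → 4.7 / 18.02 = 0.2608 mol H2O
Molar mass of MgSO4 = 120.38 g/mol → mol MgSO4 = 4.48 / 120.38 = 0.03722
n = 0.2608 / 0.03722 = 7.01 ≈ 7 → MgSO4·7H2O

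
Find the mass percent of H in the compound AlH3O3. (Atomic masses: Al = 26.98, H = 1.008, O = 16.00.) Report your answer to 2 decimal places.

3.88%

Molar mass = 1(26.98) + 3(1.008) + 3(16.00) = 78.004 g/mol
Mass of H per mole = 3 × 1.008 = 3.024 g
% H = 3.024 / 78.004 × 100 = 3.88%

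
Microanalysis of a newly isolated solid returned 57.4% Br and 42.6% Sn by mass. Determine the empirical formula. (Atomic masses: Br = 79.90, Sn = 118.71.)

Br2Sn

Assume 100 g: 57.4 g Br, 42.6 g Sn.
Br: 57.4 g ÷ 79.90 g/mol = 0.7184 mol
Sn: 42.6 g ÷ 118.71 g/mol = 0.3589 mol
Divide by the smallest (0.3589 mol Sn): Br 2.002, Sn 1.000
≈ 2:1 → Br2Sn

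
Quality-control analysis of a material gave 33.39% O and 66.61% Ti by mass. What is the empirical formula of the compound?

Assume 100 g: 33.39 g O, 66.61 g Ti.
Moles — O: 33.39 / 16.00 = 2.087 mol; Ti: 66.61 / 47.87 = 1.391 mol
Divide by the smallest (1.391 mol Ti): O 1.500, Ti 1.000
×2: O 3.00, Ti 2.00 → O3Ti2

O3Ti2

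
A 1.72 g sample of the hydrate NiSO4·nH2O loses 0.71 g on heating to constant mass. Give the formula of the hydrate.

Mass of anhydrous NiSO4 = 1.72 − 0.71 = 1.01 g
mol H2O = 0.71 / 18.02 = 0.0394
Molar mass of NiSO4 = 154.76 g/mol → mol NiSO4 = 1.01 / 154.76 = 0.006526
n = 0.0394 / 0.006526 = 6.04 ≈ 6 → NiSO4·6H2O

NiSO4·6H2O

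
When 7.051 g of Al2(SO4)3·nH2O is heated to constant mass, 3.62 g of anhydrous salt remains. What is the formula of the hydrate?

Mass of water lost = 7.051 − 3.62 = 3.431 g → 3.431 / 18.02 = 0.1904 mol H2O
Molar mass of Al2(SO4)3 = 342.17 g/mol → mol Al2(SO4)3 = 3.62 / 342.17 = 0.01058
n = 0.1904 / 0.01058 = 18.00 ≈ 18 → Al2(SO4)3·18H2O

Al2(SO4)3·18H2O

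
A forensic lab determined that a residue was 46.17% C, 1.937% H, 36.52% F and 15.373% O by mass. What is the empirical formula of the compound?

Assume 100 g: 46.17 g C, 1.937 g H, 36.52 g F, 15.373 g O.
Moles — C: 46.17 / 12.01 = 3.844 mol; H: 1.937 / 1.008 = 1.922 mol; F: 36.52 / 19.00 = 1.922 mol; O: 15.373 / 16.00 = 0.9608 mol
Ratios (÷ 0.9608): C 4.001, H 2.000, F 2.000, O 1.000
≈ 4:2:2:1 → C4H2F2O

C4H2F2O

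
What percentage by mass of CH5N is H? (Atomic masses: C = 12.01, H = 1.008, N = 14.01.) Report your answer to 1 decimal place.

Molar mass = 1(12.01) + 5(1.008) + 1(14.01) = 31.060 g/mol
Mass of H per mole = 5 × 1.008 = 5.040 g
% H = 5.040 / 31.060 × 100 = 16.2%

16.2%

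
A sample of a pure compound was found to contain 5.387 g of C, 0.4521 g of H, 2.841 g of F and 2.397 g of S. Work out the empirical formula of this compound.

n(C) = 5.387/12.01 = 0.4485, n(H) = 0.4521/1.008 = 0.4485, n(F) = 2.841/19.00 = 0.1495, n(S) = 2.397/32.07 = 0.07474
Ratios (÷ 0.07474): C 6.001, H 6.001, F 2.001, S 1.000
→ C6H6F2S

C6H6F2S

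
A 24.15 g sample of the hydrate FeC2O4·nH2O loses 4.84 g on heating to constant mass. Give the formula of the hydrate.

FeC2O4·2H2O

Mass of anhydrous FeC2O4 = 24.15 − 4.84 = 19.31 g
mol H2O = 4.84 / 18.02 = 0.2686
Molar mass of FeC2O4 = 143.87 g/mol → mol FeC2O4 = 19.31 / 143.87 = 0.1342
n = 0.2686 / 0.1342 = 2.00 ≈ 2 → FeC2O4·2H2O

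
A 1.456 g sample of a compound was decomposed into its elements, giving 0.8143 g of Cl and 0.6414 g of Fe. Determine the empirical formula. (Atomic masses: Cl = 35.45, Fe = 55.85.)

Cl2Fe

n(Cl) = 0.8143/35.45 = 0.02297, n(Fe) = 0.6414/55.85 = 0.01148
Divide by the smallest (0.01148 mol Fe): Cl 2.000, Fe 1.000
→ Cl2Fe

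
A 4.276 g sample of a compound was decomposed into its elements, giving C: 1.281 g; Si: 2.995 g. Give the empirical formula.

Moles — C: 1.281 / 12.01 = 0.1067 mol; Si: 2.995 / 28.09 = 0.1066 mol
Smallest is Si at 0.1066 mol; normalising gives C 1.000, Si 1.000
≈ 1:1 → CSi

CSi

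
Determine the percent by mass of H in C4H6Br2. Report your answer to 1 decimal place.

Molar mass = 4(12.01) + 6(1.008) + 2(79.90) = 213.888 g/mol
Mass of H per mole = 6 × 1.008 = 6.048 g
% H = 6.048 / 213.888 × 100 = 2.8%

2.8%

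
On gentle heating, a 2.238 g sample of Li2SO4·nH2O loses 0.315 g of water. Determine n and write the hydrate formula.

Mass of anhydrous Li2SO4 = 2.238 − 0.315 = 1.923 g
mol H2O = 0.315 / 18.02 = 0.01748
Molar mass of Li2SO4 = 109.95 g/mol → mol Li2SO4 = 1.923 / 109.95 = 0.01749
n = 0.01748 / 0.01749 = 1.00 ≈ 1 → Li2SO4·H2O

Li2SO4·H2O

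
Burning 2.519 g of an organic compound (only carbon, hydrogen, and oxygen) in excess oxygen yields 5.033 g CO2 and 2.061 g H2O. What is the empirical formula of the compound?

C2H4O

mol C = 5.033 / 44.01 = 0.1144; mass C = 0.1144 × 12.01 = 1.373 g
mol H = 2 × (2.061 / 18.02) = 0.2287; mass H = 0.2287 × 1.008 = 0.2306 g
mass O = 2.519 − (1.604) = 0.9150 g → mol O = 0.05718
Ratios (÷ 0.05718): C 2.000, H 4.000, O 1.000
Ratio ≈ 2:4:1, so the empirical formula is C2H4O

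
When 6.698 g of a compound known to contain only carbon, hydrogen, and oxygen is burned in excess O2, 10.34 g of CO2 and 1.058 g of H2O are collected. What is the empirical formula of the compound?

C2HO2

mol C = 10.34 / 44.01 = 0.2349; mass C = 0.2349 × 12.01 = 2.822 g
mol H = 2 × (1.058 / 18.02) = 0.1174; mass H = 0.1174 × 1.008 = 0.1184 g
mass O = 6.698 − (2.940) = 3.758 g → mol O = 0.2349
Divide by the smallest (0.1174 mol H): C 2.001, H 1.000, O 2.000
Ratio ≈ 2:1:2, so the empirical formula is C2HO2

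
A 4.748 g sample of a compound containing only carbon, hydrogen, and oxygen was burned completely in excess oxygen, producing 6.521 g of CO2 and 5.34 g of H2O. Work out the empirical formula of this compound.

CH4O

mol C = 6.521 / 44.01 = 0.1482; mass C = 0.1482 × 12.01 = 1.780 g
mol H = 2 × (5.34 / 18.02) = 0.5927; mass H = 0.5927 × 1.008 = 0.5974 g
mass O = 4.748 − (2.377) = 2.371 g → mol O = 0.1482
Ratios (÷ 0.1482): C 1.000, H 4.000, O 1.000
→ CH4O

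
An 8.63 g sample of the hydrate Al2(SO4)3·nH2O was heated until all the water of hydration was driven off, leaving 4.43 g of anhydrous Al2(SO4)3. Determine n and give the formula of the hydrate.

Mass of water lost = 8.63 − 4.43 = 4.2 g → 4.2 / 18.02 = 0.2331 mol H2O
Molar mass of Al2(SO4)3 = 342.17 g/mol → mol Al2(SO4)3 = 4.43 / 342.17 = 0.01295
n = 0.2331 / 0.01295 = 18.00 ≈ 18 → Al2(SO4)3·18H2O

Al2(SO4)3·18H2O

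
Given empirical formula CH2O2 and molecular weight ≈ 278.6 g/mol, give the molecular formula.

Empirical-formula mass = 46.03 g/mol
n = 278.6 / 46.03 = 6.05 ≈ 6
Molecular formula = (CH2O2)6 = C6H12O12

C6H12O12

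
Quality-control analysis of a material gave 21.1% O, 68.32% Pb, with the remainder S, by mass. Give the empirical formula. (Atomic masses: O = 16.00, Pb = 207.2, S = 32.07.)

O4PbS

Assume 100 g: 21.1 g O, 68.32 g Pb, 10.58 g S.
n(O) = 21.1/16.00 = 1.319, n(Pb) = 68.32/207.2 = 0.3297, n(S) = 10.58/32.07 = 0.3299
Smallest is Pb at 0.3297 mol; normalising gives O 3.999, Pb 1.000, S 1.001
≈ 4:1:1 → O4PbS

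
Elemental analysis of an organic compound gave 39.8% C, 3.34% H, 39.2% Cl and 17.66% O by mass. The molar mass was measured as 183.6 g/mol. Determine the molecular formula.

Assume 100 g: 39.8 g C, 3.34 g H, 39.2 g Cl, 17.66 g O.
Moles — C: 39.8 / 12.01 = 3.314 mol; H: 3.34 / 1.008 = 3.313 mol; Cl: 39.2 / 35.45 = 1.106 mol; O: 17.66 / 16.00 = 1.104 mol
Ratios (÷ 1.104): C 3.002, H 3.002, Cl 1.002, O 1.000
≈ 3:3:1:1 → C3H3ClO
Empirical-formula mass = 90.50 g/mol
n = 183.6 / 90.50 = 2.03 ≈ 2
Molecular formula = (C3H3ClO)×2 = C6H6Cl2O2

C6H6Cl2O2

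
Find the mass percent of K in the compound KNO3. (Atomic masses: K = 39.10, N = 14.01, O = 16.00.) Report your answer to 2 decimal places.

38.67%

Molar mass = 1(39.10) + 1(14.01) + 3(16.00) = 101.110 g/mol
Mass of K per mole = 1 × 39.10 = 39.100 g
% K = 39.100 / 101.110 × 100 = 38.67%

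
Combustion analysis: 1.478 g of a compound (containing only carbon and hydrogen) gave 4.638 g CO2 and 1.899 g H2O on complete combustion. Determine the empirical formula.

mol C = 4.638 / 44.01 = 0.1054; mass C = 0.1054 × 12.01 = 1.266 g
mol H = 2 × (1.899 / 18.02) = 0.2108; mass H = 0.2108 × 1.008 = 0.2125 g
Ratios (÷ 0.1054): C 1.000, H 2.000
Ratio ≈ 1:2, so the empirical formula is CH2

CH2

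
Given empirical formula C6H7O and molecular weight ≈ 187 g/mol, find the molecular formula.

C12H14O2

Empirical-formula mass = 95.12 g/mol
n = 187 / 95.12 = 1.97 ≈ 2
Molecular formula = (C6H7O)2 = C12H14O2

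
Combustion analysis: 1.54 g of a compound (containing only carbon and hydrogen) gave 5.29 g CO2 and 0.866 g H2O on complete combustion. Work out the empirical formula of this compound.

mol C = 5.29 / 44.01 = 0.1202; mass C = 0.1202 × 12.01 = 1.444 g
mol H = 2 × (0.866 / 18.02) = 0.09612; mass H = 0.09612 × 1.008 = 0.09688 g
Ratios (÷ 0.09612): C 1.251, H 1.000
Scaling by 4: C 5.00, H 4.00 → C5H4

C5H4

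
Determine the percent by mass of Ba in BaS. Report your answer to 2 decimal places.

81.07%

Molar mass = 1(137.33) + 1(32.07) = 169.400 g/mol
Mass of Ba per mole = 1 × 137.33 = 137.330 g
% Ba = 137.330 / 169.400 × 100 = 81.07%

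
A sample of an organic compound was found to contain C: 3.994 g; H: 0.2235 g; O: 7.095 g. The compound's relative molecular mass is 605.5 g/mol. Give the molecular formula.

C18H12O24

Moles — C: 3.994 / 12.01 = 0.3326 mol; H: 0.2235 / 1.008 = 0.2217 mol; O: 7.095 / 16.00 = 0.4434 mol
Smallest is H at 0.2217 mol; normalising gives C 1.500, H 1.000, O 2.000
Multiply by 2: C 3.00, H 2.00, O 4.00 → C3H2O4
Empirical-formula mass = 102.05 g/mol
n = 605.5 / 102.05 = 5.93 ≈ 6
Molecular formula = (C3H2O4)×6 = C18H12O24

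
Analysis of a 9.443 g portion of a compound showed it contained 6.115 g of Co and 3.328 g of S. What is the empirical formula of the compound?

Moles — Co: 6.115 / 58.93 = 0.1038 mol; S: 3.328 / 32.07 = 0.1038 mol
Divide by the smallest (0.1038 mol Co): Co 1.000, S 1.000
→ CoS

CoS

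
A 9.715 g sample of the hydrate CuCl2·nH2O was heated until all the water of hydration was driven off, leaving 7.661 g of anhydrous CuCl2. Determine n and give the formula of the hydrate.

Mass of water lost = 9.715 − 7.661 = 2.054 g → 2.054 / 18.02 = 0.114 mol H2O
Molar mass of CuCl2 = 134.45 g/mol → mol CuCl2 = 7.661 / 134.45 = 0.05698
n = 0.114 / 0.05698 = 2.00 ≈ 2 → CuCl2·2H2O

CuCl2·2H2O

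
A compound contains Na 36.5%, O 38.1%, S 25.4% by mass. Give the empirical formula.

Assume 100 g: 36.5 g Na, 38.1 g O, 25.4 g S.
n(Na) = 36.5/22.99 = 1.588, n(O) = 38.1/16.00 = 2.381, n(S) = 25.4/32.07 = 0.792
Divide by the smallest (0.792 mol S): Na 2.005, O 3.007, S 1.000
≈ 2:3:1 → Na2O3S

Na2O3S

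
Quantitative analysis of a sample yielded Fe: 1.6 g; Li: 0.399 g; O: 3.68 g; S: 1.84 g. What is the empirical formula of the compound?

FeLi2O8S2

Fe: 1.6 g ÷ 55.85 g/mol = 0.02865 mol
Li: 0.399 g ÷ 6.94 g/mol = 0.05749 mol
O: 3.68 g ÷ 16.00 g/mol = 0.23 mol
S: 1.84 g ÷ 32.07 g/mol = 0.05737 mol
Smallest is Fe at 0.02865 mol; normalising gives Fe 1.000, Li 2.007, O 8.028, S 2.003
→ FeLi2O8S2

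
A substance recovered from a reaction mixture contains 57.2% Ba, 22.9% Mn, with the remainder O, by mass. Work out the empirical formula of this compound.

BaMnO3

Assume 100 g: 57.2 g Ba, 22.9 g Mn, 19.9 g O.
Ba: 57.2 g ÷ 137.33 g/mol = 0.4165 mol
Mn: 22.9 g ÷ 54.94 g/mol = 0.4168 mol
O: 19.9 g ÷ 16.00 g/mol = 1.244 mol
Ratios (÷ 0.4165): Ba 1.000, Mn 1.001, O 2.986
≈ 1:1:3 → BaMnO3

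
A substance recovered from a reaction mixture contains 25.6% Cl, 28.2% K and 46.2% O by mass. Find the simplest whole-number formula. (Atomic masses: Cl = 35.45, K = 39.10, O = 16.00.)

Assume 100 g: 25.6 g Cl, 28.2 g K, 46.2 g O.
n(Cl) = 25.6/35.45 = 0.7221, n(K) = 28.2/39.10 = 0.7212, n(O) = 46.2/16.00 = 2.888
Ratios (÷ 0.7212): Cl 1.001, K 1.000, O 4.004
Ratio ≈ 1:1:4, so the empirical formula is ClKO4

ClKO4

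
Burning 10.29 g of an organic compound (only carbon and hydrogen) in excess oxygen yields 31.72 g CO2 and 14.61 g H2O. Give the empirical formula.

mol C = 31.72 / 44.01 = 0.7207; mass C = 0.7207 × 12.01 = 8.656 g
mol H = 2 × (14.61 / 18.02) = 1.622; mass H = 1.622 × 1.008 = 1.635 g
Ratios (÷ 0.7207): C 1.000, H 2.250
Scaling by 4: C 4.00, H 9.00 → C4H9

C4H9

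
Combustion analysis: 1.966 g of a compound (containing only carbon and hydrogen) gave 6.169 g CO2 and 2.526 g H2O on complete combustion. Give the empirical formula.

CH2

mol C = 6.169 / 44.01 = 0.1402; mass C = 0.1402 × 12.01 = 1.683 g
mol H = 2 × (2.526 / 18.02) = 0.2804; mass H = 0.2804 × 1.008 = 0.2826 g
Divide by the smallest (0.1402 mol C): C 1.000, H 2.000
≈ 1:2 → CH2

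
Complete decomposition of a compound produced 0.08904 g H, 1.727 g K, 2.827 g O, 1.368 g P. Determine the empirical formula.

H2KO4P

H: 0.08904 g ÷ 1.008 g/mol = 0.08833 mol
K: 1.727 g ÷ 39.10 g/mol = 0.04417 mol
O: 2.827 g ÷ 16.00 g/mol = 0.1767 mol
P: 1.368 g ÷ 30.97 g/mol = 0.04417 mol
Ratios (÷ 0.04417): H 2.000, K 1.000, O 4.000, P 1.000
Ratio ≈ 2:1:4:1, so the empirical formula is H2KO4P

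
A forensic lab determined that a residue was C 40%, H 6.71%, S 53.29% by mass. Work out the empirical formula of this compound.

C2H4S

Assume 100 g: 40 g C, 6.71 g H, 53.29 g S.
n(C) = 40/12.01 = 3.331, n(H) = 6.71/1.008 = 6.657, n(S) = 53.29/32.07 = 1.662
Smallest is S at 1.662 mol; normalising gives C 2.004, H 4.006, S 1.000
Ratio ≈ 2:4:1, so the empirical formula is C2H4S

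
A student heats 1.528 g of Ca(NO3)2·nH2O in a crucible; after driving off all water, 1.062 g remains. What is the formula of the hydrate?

Ca(NO3)2·4H2O

Mass of water lost = 1.528 − 1.062 = 0.466 g → 0.466 / 18.02 = 0.02586 mol H2O
Molar mass of Ca(NO3)2 = 164.10 g/mol → mol Ca(NO3)2 = 1.062 / 164.10 = 0.006472
n = 0.02586 / 0.006472 = 4.00 ≈ 4 → Ca(NO3)2·4H2O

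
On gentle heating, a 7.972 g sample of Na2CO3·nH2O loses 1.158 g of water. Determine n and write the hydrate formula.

Na2CO3·H2O

Mass of anhydrous Na2CO3 = 7.972 − 1.158 = 6.814 g
mol H2O = 1.158 / 18.02 = 0.06426
Molar mass of Na2CO3 = 105.99 g/mol → mol Na2CO3 = 6.814 / 105.99 = 0.06429
n = 0.06426 / 0.06429 = 1.00 ≈ 1 → Na2CO3·H2O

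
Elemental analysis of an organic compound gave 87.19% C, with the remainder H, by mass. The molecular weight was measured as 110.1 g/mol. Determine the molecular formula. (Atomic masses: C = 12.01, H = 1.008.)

C8H14

Assume 100 g: 87.19 g C, 12.81 g H.
n(C) = 87.19/12.01 = 7.26, n(H) = 12.81/1.008 = 12.71
Ratios (÷ 7.26): C 1.000, H 1.751
Multiply by 4: C 4.00, H 7.00 → C4H7
Empirical-formula mass = 55.10 g/mol
n = 110.1 / 55.10 = 2.00 ≈ 2
Molecular formula = (C4H7)×2 = C8H14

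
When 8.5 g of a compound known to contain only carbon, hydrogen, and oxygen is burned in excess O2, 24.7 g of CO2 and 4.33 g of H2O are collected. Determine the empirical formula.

mol C = 24.7 / 44.01 = 0.5612; mass C = 0.5612 × 12.01 = 6.740 g
mol H = 2 × (4.33 / 18.02) = 0.4806; mass H = 0.4806 × 1.008 = 0.4844 g
mass O = 8.5 − (7.225) = 1.275 g → mol O = 0.07970
Ratios (÷ 0.0797): C 7.042, H 6.030, O 1.000
≈ 7:6:1 → C7H6O

C7H6O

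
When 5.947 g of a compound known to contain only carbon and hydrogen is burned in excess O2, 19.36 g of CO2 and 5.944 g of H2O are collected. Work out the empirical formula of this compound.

mol C = 19.36 / 44.01 = 0.4399; mass C = 0.4399 × 12.01 = 5.283 g
mol H = 2 × (5.944 / 18.02) = 0.6597; mass H = 0.6597 × 1.008 = 0.6650 g
Divide by the smallest (0.4399 mol C): C 1.000, H 1.500
Multiply by 2: C 2.00, H 3.00 → C2H3

C2H3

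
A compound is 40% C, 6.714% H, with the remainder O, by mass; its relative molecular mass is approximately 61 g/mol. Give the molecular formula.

C2H4O2

Assume 100 g: 40 g C, 6.714 g H, 53.286 g O.
Moles — C: 40 / 12.01 = 3.331 mol; H: 6.714 / 1.008 = 6.661 mol; O: 53.286 / 16.00 = 3.33 mol
Smallest is O at 3.33 mol; normalising gives C 1.000, H 2.000, O 1.000
Ratio ≈ 1:2:1, so the empirical formula is CH2O
Empirical-formula mass = 30.03 g/mol
n = 61 / 30.03 = 2.03 ≈ 2
Molecular formula = (CH2O)×2 = C2H4O2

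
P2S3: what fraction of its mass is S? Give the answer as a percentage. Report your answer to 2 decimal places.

Molar mass = 2(30.97) + 3(32.07) = 158.150 g/mol
Mass of S per mole = 3 × 32.07 = 96.210 g
% S = 96.210 / 158.150 × 100 = 60.83%

60.83%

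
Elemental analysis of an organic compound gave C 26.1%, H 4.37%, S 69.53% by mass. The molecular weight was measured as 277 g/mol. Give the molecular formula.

Assume 100 g: 26.1 g C, 4.37 g H, 69.53 g S.
n(C) = 26.1/12.01 = 2.173, n(H) = 4.37/1.008 = 4.335, n(S) = 69.53/32.07 = 2.168
Divide by the smallest (2.168 mol S): C 1.002, H 2.000, S 1.000
→ CH2S
Empirical-formula mass = 46.10 g/mol
n = 277 / 46.10 = 6.01 ≈ 6
Molecular formula = (CH2S)×6 = C6H12S6

C6H12S6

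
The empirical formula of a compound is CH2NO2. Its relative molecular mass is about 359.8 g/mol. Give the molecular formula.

C6H12N6O12

Empirical-formula mass = 60.04 g/mol
n = 359.8 / 60.04 = 5.99 ≈ 6
Molecular formula = (CH2NO2)6 = C6H12N6O12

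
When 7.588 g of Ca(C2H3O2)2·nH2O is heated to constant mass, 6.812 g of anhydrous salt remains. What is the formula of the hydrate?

Ca(C2H3O2)2·H2O

Mass of water lost = 7.588 − 6.812 = 0.776 g → 0.776 / 18.02 = 0.04306 mol H2O
Molar mass of Ca(C2H3O2)2 = 158.17 g/mol → mol Ca(C2H3O2)2 = 6.812 / 158.17 = 0.04307
n = 0.04306 / 0.04307 = 1.00 ≈ 1 → Ca(C2H3O2)2·H2O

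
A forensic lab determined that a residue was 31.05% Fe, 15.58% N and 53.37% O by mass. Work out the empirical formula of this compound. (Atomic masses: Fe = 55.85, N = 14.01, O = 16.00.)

Assume 100 g: 31.05 g Fe, 15.58 g N, 53.37 g O.
Fe: 31.05 g ÷ 55.85 g/mol = 0.556 mol
N: 15.58 g ÷ 14.01 g/mol = 1.112 mol
O: 53.37 g ÷ 16.00 g/mol = 3.336 mol
Smallest is Fe at 0.556 mol; normalising gives Fe 1.000, N 2.000, O 6.000
→ FeN2O6

FeN2O6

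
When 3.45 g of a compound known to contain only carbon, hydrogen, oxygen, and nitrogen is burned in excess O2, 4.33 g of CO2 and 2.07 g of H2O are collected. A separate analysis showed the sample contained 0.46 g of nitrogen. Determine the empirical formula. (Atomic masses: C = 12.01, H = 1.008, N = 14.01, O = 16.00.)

mol C = 4.33 / 44.01 = 0.09839; mass C = 0.09839 × 12.01 = 1.182 g
mol H = 2 × (2.07 / 18.02) = 0.2297; mass H = 0.2297 × 1.008 = 0.2316 g
mol N = 0.46 / 14.01 = 0.03283
mass O = 3.45 − (1.873) = 1.577 g → mol O = 0.09855
Divide by the smallest (0.03283 mol N): C 2.997, H 6.997, N 1.000, O 3.001
Ratio ≈ 3:7:1:3, so the empirical formula is C3H7NO3

C3H7NO3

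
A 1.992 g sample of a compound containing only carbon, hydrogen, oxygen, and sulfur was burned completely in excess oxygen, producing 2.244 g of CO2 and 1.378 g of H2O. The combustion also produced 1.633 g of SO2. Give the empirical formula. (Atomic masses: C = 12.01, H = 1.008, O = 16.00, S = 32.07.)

C2H6OS

mol C = 2.244 / 44.01 = 0.05099; mass C = 0.05099 × 12.01 = 0.6124 g
mol H = 2 × (1.378 / 18.02) = 0.1529; mass H = 0.1529 × 1.008 = 0.1542 g
mol S = 1.633 / 64.07 = 0.02549; mass S = 0.8174 g
mass O = 1.992 − (1.584) = 0.4081 g → mol O = 0.02550
Ratios (÷ 0.02549): C 2.001, H 6.001, O 1.001, S 1.000
→ C2H6OS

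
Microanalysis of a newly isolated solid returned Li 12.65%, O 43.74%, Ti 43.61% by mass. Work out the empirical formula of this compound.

Li2O3Ti

Assume 100 g: 12.65 g Li, 43.74 g O, 43.61 g Ti.
n(Li) = 12.65/6.94 = 1.823, n(O) = 43.74/16.00 = 2.734, n(Ti) = 43.61/47.87 = 0.911
Ratios (÷ 0.911): Li 2.001, O 3.001, Ti 1.000
≈ 2:3:1 → Li2O3Ti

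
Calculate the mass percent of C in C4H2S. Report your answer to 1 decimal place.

58.5%

Molar mass = 4(12.01) + 2(1.008) + 1(32.07) = 82.126 g/mol
Mass of C per mole = 4 × 12.01 = 48.040 g
% C = 48.040 / 82.126 × 100 = 58.5%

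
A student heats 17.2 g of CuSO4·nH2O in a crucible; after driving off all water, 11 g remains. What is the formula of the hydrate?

CuSO4·5H2O

Mass of water lost = 17.2 − 11 = 6.2 g → 6.2 / 18.02 = 0.3441 mol H2O
Molar mass of CuSO4 = 159.62 g/mol → mol CuSO4 = 11 / 159.62 = 0.06891
n = 0.3441 / 0.06891 = 4.99 ≈ 5 → CuSO4·5H2O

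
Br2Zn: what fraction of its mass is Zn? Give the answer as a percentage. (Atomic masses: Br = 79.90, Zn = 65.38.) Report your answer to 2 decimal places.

29.03%

Molar mass = 2(79.90) + 1(65.38) = 225.180 g/mol
Mass of Zn per mole = 1 × 65.38 = 65.380 g
% Zn = 65.380 / 225.180 × 100 = 29.03%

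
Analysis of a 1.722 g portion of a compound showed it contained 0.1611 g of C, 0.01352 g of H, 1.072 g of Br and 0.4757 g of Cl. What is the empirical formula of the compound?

n(C) = 0.1611/12.01 = 0.01341, n(H) = 0.01352/1.008 = 0.01341, n(Br) = 1.072/79.90 = 0.01342, n(Cl) = 0.4757/35.45 = 0.01342
Smallest is H at 0.01341 mol; normalising gives C 1.000, H 1.000, Br 1.000, Cl 1.000
→ CHBrCl

CHBrCl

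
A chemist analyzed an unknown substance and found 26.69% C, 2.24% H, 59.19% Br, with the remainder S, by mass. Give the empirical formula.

C6H6Br2S

Assume 100 g: 26.69 g C, 2.24 g H, 59.19 g Br, 11.88 g S.
n(C) = 26.69/12.01 = 2.222, n(H) = 2.24/1.008 = 2.222, n(Br) = 59.19/79.90 = 0.7408, n(S) = 11.88/32.07 = 0.3704
Ratios (÷ 0.3704): C 5.999, H 5.999, Br 2.000, S 1.000
Ratio ≈ 6:6:2:1, so the empirical formula is C6H6Br2S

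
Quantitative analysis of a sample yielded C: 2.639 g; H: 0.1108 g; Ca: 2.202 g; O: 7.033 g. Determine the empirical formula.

C: 2.639 g ÷ 12.01 g/mol = 0.2197 mol
H: 0.1108 g ÷ 1.008 g/mol = 0.1099 mol
Ca: 2.202 g ÷ 40.08 g/mol = 0.05494 mol
O: 7.033 g ÷ 16.00 g/mol = 0.4396 mol
Divide by the smallest (0.05494 mol Ca): C 4.000, H 2.001, Ca 1.000, O 8.001
→ C4H2CaO8

C4H2CaO8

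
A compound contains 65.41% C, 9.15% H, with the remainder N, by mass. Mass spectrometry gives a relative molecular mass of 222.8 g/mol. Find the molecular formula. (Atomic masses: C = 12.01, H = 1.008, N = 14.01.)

Assume 100 g: 65.41 g C, 9.15 g H, 25.44 g N.
n(C) = 65.41/12.01 = 5.446, n(H) = 9.15/1.008 = 9.077, n(N) = 25.44/14.01 = 1.816
Ratios (÷ 1.816): C 2.999, H 4.999, N 1.000
Ratio ≈ 3:5:1, so the empirical formula is C3H5N
Empirical-formula mass = 55.08 g/mol
n = 222.8 / 55.08 = 4.05 ≈ 4
Molecular formula = (C3H5N)×4 = C12H20N4

C12H20N4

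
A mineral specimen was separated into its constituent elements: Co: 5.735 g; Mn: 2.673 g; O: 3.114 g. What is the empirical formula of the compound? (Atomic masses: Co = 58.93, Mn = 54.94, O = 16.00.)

Co2MnO4

Moles — Co: 5.735 / 58.93 = 0.09732 mol; Mn: 2.673 / 54.94 = 0.04865 mol; O: 3.114 / 16.00 = 0.1946 mol
Smallest is Mn at 0.04865 mol; normalising gives Co 2.000, Mn 1.000, O 4.000
≈ 2:1:4 → Co2MnO4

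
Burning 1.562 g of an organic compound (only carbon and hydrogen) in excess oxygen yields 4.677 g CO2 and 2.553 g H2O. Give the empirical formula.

mol C = 4.677 / 44.01 = 0.1063; mass C = 0.1063 × 12.01 = 1.276 g
mol H = 2 × (2.553 / 18.02) = 0.2834; mass H = 0.2834 × 1.008 = 0.2856 g
Smallest is C at 0.1063 mol; normalising gives C 1.000, H 2.666
Multiply by 3: C 3.00, H 8.00 → C3H8

C3H8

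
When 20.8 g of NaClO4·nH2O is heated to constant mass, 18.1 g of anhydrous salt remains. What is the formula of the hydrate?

Mass of water lost = 20.8 − 18.1 = 2.7 g → 2.7 / 18.02 = 0.1498 mol H2O
Molar mass of NaClO4 = 122.44 g/mol → mol NaClO4 = 18.1 / 122.44 = 0.1478
n = 0.1498 / 0.1478 = 1.01 ≈ 1 → NaClO4·H2O

NaClO4·H2O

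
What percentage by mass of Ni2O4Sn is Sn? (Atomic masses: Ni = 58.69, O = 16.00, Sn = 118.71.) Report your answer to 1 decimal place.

39.6%

Molar mass = 2(58.69) + 4(16.00) + 1(118.71) = 300.090 g/mol
Mass of Sn per mole = 1 × 118.71 = 118.710 g
% Sn = 118.710 / 300.090 × 100 = 39.6%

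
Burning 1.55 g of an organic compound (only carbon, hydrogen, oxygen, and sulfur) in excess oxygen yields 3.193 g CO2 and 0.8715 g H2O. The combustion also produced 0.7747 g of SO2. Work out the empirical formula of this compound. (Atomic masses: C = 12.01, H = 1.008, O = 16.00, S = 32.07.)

C6H8OS

mol C = 3.193 / 44.01 = 0.07255; mass C = 0.07255 × 12.01 = 0.8713 g
mol H = 2 × (0.8715 / 18.02) = 0.09673; mass H = 0.09673 × 1.008 = 0.09750 g
mol S = 0.7747 / 64.07 = 0.01209; mass S = 0.3878 g
mass O = 1.55 − (1.357) = 0.1934 g → mol O = 0.01209
Divide by the smallest (0.01209 mol O): C 6.003, H 8.003, O 1.000, S 1.000
Ratio ≈ 6:8:1:1, so the empirical formula is C6H8OS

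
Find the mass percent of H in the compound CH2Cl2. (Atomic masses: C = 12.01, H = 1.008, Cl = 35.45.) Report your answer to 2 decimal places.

2.37%

Molar mass = 1(12.01) + 2(1.008) + 2(35.45) = 84.926 g/mol
Mass of H per mole = 2 × 1.008 = 2.016 g
% H = 2.016 / 84.926 × 100 = 2.37%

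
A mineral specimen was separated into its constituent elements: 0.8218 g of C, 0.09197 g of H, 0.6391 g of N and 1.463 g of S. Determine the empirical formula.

C3H4N2S2

Moles — C: 0.8218 / 12.01 = 0.06843 mol; H: 0.09197 / 1.008 = 0.09124 mol; N: 0.6391 / 14.01 = 0.04562 mol; S: 1.463 / 32.07 = 0.04562 mol
Divide by the smallest (0.04562 mol N): C 1.500, H 2.000, N 1.000, S 1.000
Scaling by 2: C 3.00, H 4.00, N 2.00, S 2.00 → C3H4N2S2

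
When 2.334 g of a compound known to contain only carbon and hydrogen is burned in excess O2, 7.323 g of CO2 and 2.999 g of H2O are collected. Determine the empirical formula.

CH2

mol C = 7.323 / 44.01 = 0.1664; mass C = 0.1664 × 12.01 = 1.998 g
mol H = 2 × (2.999 / 18.02) = 0.3329; mass H = 0.3329 × 1.008 = 0.3355 g
Divide by the smallest (0.1664 mol C): C 1.000, H 2.000
→ CH2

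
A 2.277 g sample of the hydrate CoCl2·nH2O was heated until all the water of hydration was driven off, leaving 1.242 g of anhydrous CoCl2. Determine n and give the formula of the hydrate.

Mass of water lost = 2.277 − 1.242 = 1.035 g → 1.035 / 18.02 = 0.05744 mol H2O
Molar mass of CoCl2 = 129.83 g/mol → mol CoCl2 = 1.242 / 129.83 = 0.009566
n = 0.05744 / 0.009566 = 6.00 ≈ 6 → CoCl2·6H2O

CoCl2·6H2O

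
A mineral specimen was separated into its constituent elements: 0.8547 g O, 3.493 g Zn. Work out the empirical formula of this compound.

OZn

n(O) = 0.8547/16.00 = 0.05342, n(Zn) = 3.493/65.38 = 0.05343
Smallest is O at 0.05342 mol; normalising gives O 1.000, Zn 1.000
→ OZn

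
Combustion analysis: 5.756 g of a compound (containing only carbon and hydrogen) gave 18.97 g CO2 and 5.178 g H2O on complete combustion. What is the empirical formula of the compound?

mol C = 18.97 / 44.01 = 0.4310; mass C = 0.4310 × 12.01 = 5.177 g
mol H = 2 × (5.178 / 18.02) = 0.5747; mass H = 0.5747 × 1.008 = 0.5793 g
Smallest is C at 0.431 mol; normalising gives C 1.000, H 1.333
×3: C 3.00, H 4.00 → C3H4

C3H4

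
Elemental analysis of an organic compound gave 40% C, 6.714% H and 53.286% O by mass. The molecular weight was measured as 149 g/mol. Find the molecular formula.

Assume 100 g: 40 g C, 6.714 g H, 53.286 g O.
Moles — C: 40 / 12.01 = 3.331 mol; H: 6.714 / 1.008 = 6.661 mol; O: 53.286 / 16.00 = 3.33 mol
Smallest is O at 3.33 mol; normalising gives C 1.000, H 2.000, O 1.000
→ CH2O
Empirical-formula mass = 30.03 g/mol
n = 149 / 30.03 = 4.96 ≈ 5
Molecular formula = (CH2O)×5 = C5H10O5

C5H10O5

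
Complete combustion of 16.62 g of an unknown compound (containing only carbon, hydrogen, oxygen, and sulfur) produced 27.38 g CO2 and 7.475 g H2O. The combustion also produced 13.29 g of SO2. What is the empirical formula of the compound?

mol C = 27.38 / 44.01 = 0.6221; mass C = 0.6221 × 12.01 = 7.472 g
mol H = 2 × (7.475 / 18.02) = 0.8296; mass H = 0.8296 × 1.008 = 0.8363 g
mol S = 13.29 / 64.07 = 0.2074; mass S = 6.652 g
mass O = 16.62 − (14.96) = 1.660 g → mol O = 0.1037
Ratios (÷ 0.1037): C 5.998, H 7.998, O 1.000, S 2.000
Ratio ≈ 6:8:1:2, so the empirical formula is C6H8OS2

C6H8OS2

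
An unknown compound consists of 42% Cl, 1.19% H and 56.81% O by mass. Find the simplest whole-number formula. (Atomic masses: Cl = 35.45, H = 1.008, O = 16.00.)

Assume 100 g: 42 g Cl, 1.19 g H, 56.81 g O.
Moles — Cl: 42 / 35.45 = 1.185 mol; H: 1.19 / 1.008 = 1.181 mol; O: 56.81 / 16.00 = 3.551 mol
Smallest is H at 1.181 mol; normalising gives Cl 1.004, H 1.000, O 3.008
→ ClHO3

ClHO3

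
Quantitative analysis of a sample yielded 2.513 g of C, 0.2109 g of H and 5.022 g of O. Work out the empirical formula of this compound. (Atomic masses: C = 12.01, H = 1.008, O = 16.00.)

C2H2O3

C: 2.513 g ÷ 12.01 g/mol = 0.2092 mol
H: 0.2109 g ÷ 1.008 g/mol = 0.2092 mol
O: 5.022 g ÷ 16.00 g/mol = 0.3139 mol
Smallest is H at 0.2092 mol; normalising gives C 1.000, H 1.000, O 1.500
Scaling by 2: C 2.00, H 2.00, O 3.00 → C2H2O3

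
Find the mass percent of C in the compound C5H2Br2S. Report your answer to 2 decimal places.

23.65%

Molar mass = 5(12.01) + 2(1.008) + 2(79.90) + 1(32.07) = 253.936 g/mol
Mass of C per mole = 5 × 12.01 = 60.050 g
% C = 60.050 / 253.936 × 100 = 23.65%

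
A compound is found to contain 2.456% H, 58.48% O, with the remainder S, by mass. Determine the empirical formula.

Assume 100 g: 2.456 g H, 58.48 g O, 39.064 g S.
n(H) = 2.456/1.008 = 2.437, n(O) = 58.48/16.00 = 3.655, n(S) = 39.064/32.07 = 1.218
Ratios (÷ 1.218): H 2.000, O 3.001, S 1.000
Ratio ≈ 2:3:1, so the empirical formula is H2O3S

H2O3S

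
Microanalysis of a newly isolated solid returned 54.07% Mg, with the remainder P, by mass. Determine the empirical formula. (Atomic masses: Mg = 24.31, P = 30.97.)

Assume 100 g: 54.07 g Mg, 45.93 g P.
n(Mg) = 54.07/24.31 = 2.224, n(P) = 45.93/30.97 = 1.483
Ratios (÷ 1.483): Mg 1.500, P 1.000
Scaling by 2: Mg 3.00, P 2.00 → Mg3P2

Mg3P2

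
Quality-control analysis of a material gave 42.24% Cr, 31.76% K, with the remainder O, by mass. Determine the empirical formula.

CrKO2

Assume 100 g: 42.24 g Cr, 31.76 g K, 26 g O.
Moles — Cr: 42.24 / 52.00 = 0.8123 mol; K: 31.76 / 39.10 = 0.8123 mol; O: 26 / 16.00 = 1.625 mol
Smallest is K at 0.8123 mol; normalising gives Cr 1.000, K 1.000, O 2.001
Ratio ≈ 1:1:2, so the empirical formula is CrKO2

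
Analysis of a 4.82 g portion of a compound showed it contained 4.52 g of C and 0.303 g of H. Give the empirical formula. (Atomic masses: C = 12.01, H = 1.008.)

n(C) = 4.52/12.01 = 0.3764, n(H) = 0.303/1.008 = 0.3006
Divide by the smallest (0.3006 mol H): C 1.252, H 1.000
Multiply by 4: C 5.01, H 4.00 → C5H4

C5H4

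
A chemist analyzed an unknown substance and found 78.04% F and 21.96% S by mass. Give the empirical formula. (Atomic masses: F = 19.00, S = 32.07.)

F6S

Assume 100 g: 78.04 g F, 21.96 g S.
F: 78.04 g ÷ 19.00 g/mol = 4.107 mol
S: 21.96 g ÷ 32.07 g/mol = 0.6848 mol
Ratios (÷ 0.6848): F 5.998, S 1.000
≈ 6:1 → F6S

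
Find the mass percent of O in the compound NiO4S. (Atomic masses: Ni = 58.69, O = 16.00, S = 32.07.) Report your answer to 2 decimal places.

41.35%

Molar mass = 1(58.69) + 4(16.00) + 1(32.07) = 154.760 g/mol
Mass of O per mole = 4 × 16.00 = 64.000 g
% O = 64.000 / 154.760 × 100 = 41.35%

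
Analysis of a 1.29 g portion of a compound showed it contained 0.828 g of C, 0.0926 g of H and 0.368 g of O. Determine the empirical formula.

Moles — C: 0.828 / 12.01 = 0.06894 mol; H: 0.0926 / 1.008 = 0.09187 mol; O: 0.368 / 16.00 = 0.023 mol
Divide by the smallest (0.023 mol O): C 2.998, H 3.994, O 1.000
→ C3H4O

C3H4O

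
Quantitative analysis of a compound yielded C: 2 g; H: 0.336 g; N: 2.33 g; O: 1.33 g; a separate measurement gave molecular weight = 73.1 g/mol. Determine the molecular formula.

C2H4N2O

C: 2 g ÷ 12.01 g/mol = 0.1665 mol
H: 0.336 g ÷ 1.008 g/mol = 0.3333 mol
N: 2.33 g ÷ 14.01 g/mol = 0.1663 mol
O: 1.33 g ÷ 16.00 g/mol = 0.08313 mol
Divide by the smallest (0.08313 mol O): C 2.003, H 4.010, N 2.001, O 1.000
Ratio ≈ 2:4:2:1, so the empirical formula is C2H4N2O
Empirical-formula mass = 72.07 g/mol
n = 73.1 / 72.07 = 1.01 ≈ 1
Molecular formula = empirical formula = C2H4N2O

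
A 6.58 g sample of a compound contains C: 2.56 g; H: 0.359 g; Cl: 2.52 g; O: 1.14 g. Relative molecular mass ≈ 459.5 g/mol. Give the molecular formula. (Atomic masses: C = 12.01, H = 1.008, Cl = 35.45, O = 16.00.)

C: 2.56 g ÷ 12.01 g/mol = 0.2132 mol
H: 0.359 g ÷ 1.008 g/mol = 0.3562 mol
Cl: 2.52 g ÷ 35.45 g/mol = 0.07109 mol
O: 1.14 g ÷ 16.00 g/mol = 0.07125 mol
Ratios (÷ 0.07109): C 2.999, H 5.010, Cl 1.000, O 1.002
Ratio ≈ 3:5:1:1, so the empirical formula is C3H5ClO
Empirical-formula mass = 92.52 g/mol
n = 459.5 / 92.52 = 4.97 ≈ 5
Molecular formula = (C3H5ClO)×5 = C15H25Cl5O5

C15H25Cl5O5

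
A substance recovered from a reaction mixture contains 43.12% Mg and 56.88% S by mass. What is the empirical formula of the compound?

Assume 100 g: 43.12 g Mg, 56.88 g S.
Mg: 43.12 g ÷ 24.31 g/mol = 1.774 mol
S: 56.88 g ÷ 32.07 g/mol = 1.774 mol
Divide by the smallest (1.774 mol S): Mg 1.000, S 1.000
Ratio ≈ 1:1, so the empirical formula is MgS

MgS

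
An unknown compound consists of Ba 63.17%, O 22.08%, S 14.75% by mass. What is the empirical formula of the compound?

BaO3S

Assume 100 g: 63.17 g Ba, 22.08 g O, 14.75 g S.
n(Ba) = 63.17/137.33 = 0.46, n(O) = 22.08/16.00 = 1.38, n(S) = 14.75/32.07 = 0.4599
Smallest is S at 0.4599 mol; normalising gives Ba 1.000, O 3.000, S 1.000
→ BaO3S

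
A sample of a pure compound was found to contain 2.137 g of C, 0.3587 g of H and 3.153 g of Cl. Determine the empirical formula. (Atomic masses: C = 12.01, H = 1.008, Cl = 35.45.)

C2H4Cl

Moles — C: 2.137 / 12.01 = 0.1779 mol; H: 0.3587 / 1.008 = 0.3559 mol; Cl: 3.153 / 35.45 = 0.08894 mol
Ratios (÷ 0.08894): C 2.001, H 4.001, Cl 1.000
→ C2H4Cl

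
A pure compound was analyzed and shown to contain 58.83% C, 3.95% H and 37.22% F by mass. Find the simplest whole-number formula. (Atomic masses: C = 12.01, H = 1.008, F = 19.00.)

Assume 100 g: 58.83 g C, 3.95 g H, 37.22 g F.
Moles — C: 58.83 / 12.01 = 4.898 mol; H: 3.95 / 1.008 = 3.919 mol; F: 37.22 / 19.00 = 1.959 mol
Ratios (÷ 1.959): C 2.501, H 2.000, F 1.000
×2: C 5.00, H 4.00, F 2.00 → C5H4F2

C5H4F2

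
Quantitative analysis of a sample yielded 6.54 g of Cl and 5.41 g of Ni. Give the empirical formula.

Cl2Ni

Moles — Cl: 6.54 / 35.45 = 0.1845 mol; Ni: 5.41 / 58.69 = 0.09218 mol
Smallest is Ni at 0.09218 mol; normalising gives Cl 2.001, Ni 1.000
→ Cl2Ni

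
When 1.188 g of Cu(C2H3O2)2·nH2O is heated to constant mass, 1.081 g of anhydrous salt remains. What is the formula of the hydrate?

Cu(C2H3O2)2·H2O

Mass of water lost = 1.188 − 1.081 = 0.107 g → 0.107 / 18.02 = 0.005938 mol H2O
Molar mass of Cu(C2H3O2)2 = 181.64 g/mol → mol Cu(C2H3O2)2 = 1.081 / 181.64 = 0.005951
n = 0.005938 / 0.005951 = 1.00 ≈ 1 → Cu(C2H3O2)2·H2O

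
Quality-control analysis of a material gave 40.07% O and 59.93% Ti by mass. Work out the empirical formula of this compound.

O2Ti

Assume 100 g: 40.07 g O, 59.93 g Ti.
O: 40.07 g ÷ 16.00 g/mol = 2.504 mol
Ti: 59.93 g ÷ 47.87 g/mol = 1.252 mol
Ratios (÷ 1.252): O 2.000, Ti 1.000
Ratio ≈ 2:1, so the empirical formula is O2Ti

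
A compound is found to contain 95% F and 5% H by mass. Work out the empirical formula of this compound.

Assume 100 g: 95 g F, 5 g H.
n(F) = 95/19.00 = 5, n(H) = 5/1.008 = 4.96
Divide by the smallest (4.96 mol H): F 1.008, H 1.000
→ FH

FH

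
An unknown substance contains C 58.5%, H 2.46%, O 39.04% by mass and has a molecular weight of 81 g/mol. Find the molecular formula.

Assume 100 g: 58.5 g C, 2.46 g H, 39.04 g O.
n(C) = 58.5/12.01 = 4.871, n(H) = 2.46/1.008 = 2.44, n(O) = 39.04/16.00 = 2.44
Ratios (÷ 2.44): C 1.996, H 1.000, O 1.000
Ratio ≈ 2:1:1, so the empirical formula is C2HO
Empirical-formula mass = 41.03 g/mol
n = 81 / 41.03 = 1.97 ≈ 2
Molecular formula = (C2HO)×2 = C4H2O2

C4H2O2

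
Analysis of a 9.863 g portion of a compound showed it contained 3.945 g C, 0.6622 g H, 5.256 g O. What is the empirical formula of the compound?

CH2O

n(C) = 3.945/12.01 = 0.3285, n(H) = 0.6622/1.008 = 0.6569, n(O) = 5.256/16.00 = 0.3285
Divide by the smallest (0.3285 mol C): C 1.000, H 2.000, O 1.000
≈ 1:2:1 → CH2O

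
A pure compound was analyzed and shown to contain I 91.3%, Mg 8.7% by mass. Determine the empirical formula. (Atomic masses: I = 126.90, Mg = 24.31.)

I2Mg

Assume 100 g: 91.3 g I, 8.7 g Mg.
n(I) = 91.3/126.90 = 0.7195, n(Mg) = 8.7/24.31 = 0.3579
Divide by the smallest (0.3579 mol Mg): I 2.010, Mg 1.000
→ I2Mg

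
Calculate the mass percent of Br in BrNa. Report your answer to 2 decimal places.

Molar mass = 1(79.90) + 1(22.99) = 102.890 g/mol
Mass of Br per mole = 1 × 79.90 = 79.900 g
% Br = 79.900 / 102.890 × 100 = 77.66%

77.66%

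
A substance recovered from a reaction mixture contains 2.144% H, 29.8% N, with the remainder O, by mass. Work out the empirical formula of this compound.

Assume 100 g: 2.144 g H, 29.8 g N, 68.056 g O.
H: 2.144 g ÷ 1.008 g/mol = 2.127 mol
N: 29.8 g ÷ 14.01 g/mol = 2.127 mol
O: 68.056 g ÷ 16.00 g/mol = 4.253 mol
Smallest is H at 2.127 mol; normalising gives H 1.000, N 1.000, O 2.000
≈ 1:1:2 → HNO2

HNO2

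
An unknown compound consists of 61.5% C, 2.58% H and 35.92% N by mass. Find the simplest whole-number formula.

Assume 100 g: 61.5 g C, 2.58 g H, 35.92 g N.
Moles — C: 61.5 / 12.01 = 5.121 mol; H: 2.58 / 1.008 = 2.56 mol; N: 35.92 / 14.01 = 2.564 mol
Ratios (÷ 2.56): C 2.001, H 1.000, N 1.002
→ C2HN

C2HN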